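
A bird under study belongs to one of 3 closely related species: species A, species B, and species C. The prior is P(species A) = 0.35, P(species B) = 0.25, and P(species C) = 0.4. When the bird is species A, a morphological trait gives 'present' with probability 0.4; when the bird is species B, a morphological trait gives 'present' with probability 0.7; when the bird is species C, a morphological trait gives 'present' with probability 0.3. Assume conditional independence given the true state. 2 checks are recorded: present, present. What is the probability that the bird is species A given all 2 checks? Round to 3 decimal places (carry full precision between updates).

0.261

Apply Bayes' rule sequentially, carrying P(species A) forward.
After 'present': normaliser = 0.4·0.3500 + 0.7·0.2500 + 0.3·0.4000; P(species A) ≈ 0.3218, P(species B) ≈ 0.4023, P(species C) ≈ 0.2759
After 'present': normaliser = 0.4·0.3218 + 0.7·0.4023 + 0.3·0.2759; P(species A) ≈ 0.2611, P(species B) ≈ 0.5711, P(species C) ≈ 0.1678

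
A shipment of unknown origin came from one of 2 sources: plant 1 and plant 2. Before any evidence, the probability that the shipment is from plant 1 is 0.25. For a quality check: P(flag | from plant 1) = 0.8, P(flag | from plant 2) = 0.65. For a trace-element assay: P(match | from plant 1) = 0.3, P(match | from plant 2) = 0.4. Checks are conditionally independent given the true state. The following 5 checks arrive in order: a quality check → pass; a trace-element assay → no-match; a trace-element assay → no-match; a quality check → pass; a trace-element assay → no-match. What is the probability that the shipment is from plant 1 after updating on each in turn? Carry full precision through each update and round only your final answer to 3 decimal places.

After a quality check='pass': P(plant 1) = 0.2·0.2500 / (0.2·0.2500 + 0.35·0.7500) ≈ 0.1600
After a trace-element assay='no-match': P(plant 1) = 0.7·0.1600 / (0.7·0.1600 + 0.6·0.8400) ≈ 0.1818
After a trace-element assay='no-match': P(plant 1) = 0.7·0.1818 / (0.7·0.1818 + 0.6·0.8182) ≈ 0.2059
After a quality check='pass': P(plant 1) = 0.2·0.2059 / (0.2·0.2059 + 0.35·0.7941) ≈ 0.1290
After a trace-element assay='no-match': P(plant 1) = 0.7·0.1290 / (0.7·0.1290 + 0.6·0.8710) ≈ 0.1474

0.147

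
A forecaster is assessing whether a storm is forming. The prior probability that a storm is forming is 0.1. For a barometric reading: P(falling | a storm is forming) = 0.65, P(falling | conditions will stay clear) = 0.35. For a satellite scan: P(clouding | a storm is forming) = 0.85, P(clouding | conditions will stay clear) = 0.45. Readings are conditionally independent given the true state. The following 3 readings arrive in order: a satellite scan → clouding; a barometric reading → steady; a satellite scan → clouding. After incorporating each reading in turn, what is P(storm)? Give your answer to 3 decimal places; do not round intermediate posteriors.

After a satellite scan='clouding': P(storm) = 0.85·0.1000 / (0.85·0.1000 + 0.45·0.9000) ≈ 0.1735
After a barometric reading='steady': P(storm) = 0.35·0.1735 / (0.35·0.1735 + 0.65·0.8265) ≈ 0.1015
After a satellite scan='clouding': P(storm) = 0.85·0.1015 / (0.85·0.1015 + 0.45·0.8985) ≈ 0.1759

0.176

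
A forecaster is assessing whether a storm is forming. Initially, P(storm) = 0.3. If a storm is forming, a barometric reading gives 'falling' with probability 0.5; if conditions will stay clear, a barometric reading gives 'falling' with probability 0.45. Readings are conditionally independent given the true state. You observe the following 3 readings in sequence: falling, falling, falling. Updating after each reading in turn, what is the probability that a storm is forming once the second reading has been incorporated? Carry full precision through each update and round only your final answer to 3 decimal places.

0.346

Each posterior becomes the prior for the next update.
After 'falling': P(storm) = 0.5·0.3000 / (0.5·0.3000 + 0.45·0.7000) ≈ 0.3226
After 'falling': P(storm) = 0.5·0.3226 / (0.5·0.3226 + 0.45·0.6774) ≈ 0.3460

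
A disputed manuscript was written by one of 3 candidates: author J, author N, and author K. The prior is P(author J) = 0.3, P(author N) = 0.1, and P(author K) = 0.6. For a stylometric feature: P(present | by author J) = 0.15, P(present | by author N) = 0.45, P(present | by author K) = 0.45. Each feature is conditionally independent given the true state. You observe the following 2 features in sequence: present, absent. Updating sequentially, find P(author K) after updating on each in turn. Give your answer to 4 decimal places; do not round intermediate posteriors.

0.7021

After 'present': normaliser = 0.15·0.3000 + 0.45·0.1000 + 0.45·0.6000; P(author J) ≈ 0.1250, P(author N) ≈ 0.1250, P(author K) ≈ 0.7500
After 'absent': normaliser = 0.85·0.1250 + 0.55·0.1250 + 0.55·0.7500; P(author J) ≈ 0.1809, P(author N) ≈ 0.1170, P(author K) ≈ 0.7021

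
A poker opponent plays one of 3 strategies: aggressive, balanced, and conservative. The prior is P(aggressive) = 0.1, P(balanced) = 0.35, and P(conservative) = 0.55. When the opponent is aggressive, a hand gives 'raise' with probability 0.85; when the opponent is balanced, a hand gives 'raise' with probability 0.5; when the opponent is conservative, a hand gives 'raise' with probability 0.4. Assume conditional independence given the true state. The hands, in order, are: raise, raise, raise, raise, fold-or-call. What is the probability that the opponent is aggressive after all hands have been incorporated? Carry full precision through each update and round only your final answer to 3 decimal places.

0.288

After 'raise': normaliser = 0.85·0.1000 + 0.5·0.3500 + 0.4·0.5500; P(aggressive) ≈ 0.1771, P(balanced) ≈ 0.3646, P(conservative) ≈ 0.4583
After 'raise': normaliser = 0.85·0.1771 + 0.5·0.3646 + 0.4·0.4583; P(aggressive) ≈ 0.2916, P(balanced) ≈ 0.3532, P(conservative) ≈ 0.3552
After 'raise': normaliser = 0.85·0.2916 + 0.5·0.3532 + 0.4·0.3552; P(aggressive) ≈ 0.4375, P(balanced) ≈ 0.3117, P(conservative) ≈ 0.2508
After 'raise': normaliser = 0.85·0.4375 + 0.5·0.3117 + 0.4·0.2508; P(aggressive) ≈ 0.5921, P(balanced) ≈ 0.2481, P(conservative) ≈ 0.1597
After 'fold-or-call': normaliser = 0.15·0.5921 + 0.5·0.2481 + 0.6·0.1597; P(aggressive) ≈ 0.2877, P(balanced) ≈ 0.4019, P(conservative) ≈ 0.3104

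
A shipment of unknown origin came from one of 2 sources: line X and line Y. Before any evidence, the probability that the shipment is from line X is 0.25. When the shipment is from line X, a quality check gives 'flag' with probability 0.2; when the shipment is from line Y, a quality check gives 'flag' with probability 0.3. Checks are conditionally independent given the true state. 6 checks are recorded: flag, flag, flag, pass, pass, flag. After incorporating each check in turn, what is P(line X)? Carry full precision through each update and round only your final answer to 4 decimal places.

0.0792

After 'flag': P(line X) = 0.2·0.2500 / (0.2·0.2500 + 0.3·0.7500) ≈ 0.1818
After 'flag': P(line X) = 0.2·0.1818 / (0.2·0.1818 + 0.3·0.8182) ≈ 0.1290
After 'flag': P(line X) = 0.2·0.1290 / (0.2·0.1290 + 0.3·0.8710) ≈ 0.0899
After 'pass': P(line X) = 0.8·0.0899 / (0.8·0.0899 + 0.7·0.9101) ≈ 0.1014
After 'pass': P(line X) = 0.8·0.1014 / (0.8·0.1014 + 0.7·0.8986) ≈ 0.1143
After 'flag': P(line X) = 0.2·0.1143 / (0.2·0.1143 + 0.3·0.8857) ≈ 0.0792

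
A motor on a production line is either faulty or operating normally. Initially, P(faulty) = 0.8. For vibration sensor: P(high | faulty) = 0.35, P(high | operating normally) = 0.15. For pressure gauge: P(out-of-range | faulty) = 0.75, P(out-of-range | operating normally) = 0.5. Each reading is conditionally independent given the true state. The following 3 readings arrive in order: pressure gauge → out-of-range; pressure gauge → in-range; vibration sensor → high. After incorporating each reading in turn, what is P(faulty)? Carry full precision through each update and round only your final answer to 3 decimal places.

Apply Bayes' rule sequentially, carrying P(faulty) forward.
After pressure gauge='out-of-range': P(faulty) = 0.75·0.8000 / (0.75·0.8000 + 0.5·0.2000) ≈ 0.8571
After pressure gauge='in-range': P(faulty) = 0.25·0.8571 / (0.25·0.8571 + 0.5·0.1429) ≈ 0.7500
After vibration sensor='high': P(faulty) = 0.35·0.7500 / (0.35·0.7500 + 0.15·0.2500) ≈ 0.8750

0.875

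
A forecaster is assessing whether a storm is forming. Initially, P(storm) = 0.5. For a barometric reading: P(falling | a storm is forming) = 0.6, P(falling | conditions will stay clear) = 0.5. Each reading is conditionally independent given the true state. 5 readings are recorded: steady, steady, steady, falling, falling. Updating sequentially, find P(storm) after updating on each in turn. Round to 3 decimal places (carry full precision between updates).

After 'steady': P(storm) = 0.4·0.5000 / (0.4·0.5000 + 0.5·0.5000) ≈ 0.4444
After 'steady': P(storm) = 0.4·0.4444 / (0.4·0.4444 + 0.5·0.5556) ≈ 0.3902
After 'steady': P(storm) = 0.4·0.3902 / (0.4·0.3902 + 0.5·0.6098) ≈ 0.3386
After 'falling': P(storm) = 0.6·0.3386 / (0.6·0.3386 + 0.5·0.6614) ≈ 0.3806
After 'falling': P(storm) = 0.6·0.3806 / (0.6·0.3806 + 0.5·0.6194) ≈ 0.4244

0.424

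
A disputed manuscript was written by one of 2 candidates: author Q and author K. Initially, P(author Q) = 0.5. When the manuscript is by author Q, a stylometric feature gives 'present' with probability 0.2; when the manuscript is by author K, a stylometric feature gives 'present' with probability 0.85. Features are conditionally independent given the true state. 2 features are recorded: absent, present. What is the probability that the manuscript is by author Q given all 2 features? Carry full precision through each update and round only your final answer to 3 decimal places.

Each posterior becomes the prior for the next update.
After 'absent': P(author Q) = 0.8·0.5000 / (0.8·0.5000 + 0.15·0.5000) ≈ 0.8421
After 'present': P(author Q) = 0.2·0.8421 / (0.2·0.8421 + 0.85·0.1579) ≈ 0.5565

0.557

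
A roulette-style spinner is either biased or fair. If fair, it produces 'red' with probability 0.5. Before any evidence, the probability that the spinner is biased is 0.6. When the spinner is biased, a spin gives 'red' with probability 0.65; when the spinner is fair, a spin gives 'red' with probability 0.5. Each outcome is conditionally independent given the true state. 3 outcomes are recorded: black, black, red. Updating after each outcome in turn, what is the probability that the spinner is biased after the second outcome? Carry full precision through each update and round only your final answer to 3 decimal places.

0.424

Each posterior becomes the prior for the next update.
After 'black': P(biased) = 0.35·0.6000 / (0.35·0.6000 + 0.5·0.4000) ≈ 0.5122
After 'black': P(biased) = 0.35·0.5122 / (0.35·0.5122 + 0.5·0.4878) ≈ 0.4236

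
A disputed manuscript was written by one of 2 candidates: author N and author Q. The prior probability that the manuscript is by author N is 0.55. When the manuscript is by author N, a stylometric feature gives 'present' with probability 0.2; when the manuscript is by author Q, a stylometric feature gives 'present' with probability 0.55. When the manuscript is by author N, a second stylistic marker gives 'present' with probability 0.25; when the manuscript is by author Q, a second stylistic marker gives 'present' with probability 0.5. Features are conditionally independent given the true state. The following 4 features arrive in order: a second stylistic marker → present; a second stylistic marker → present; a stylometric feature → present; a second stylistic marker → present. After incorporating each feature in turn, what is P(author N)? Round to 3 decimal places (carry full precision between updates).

After a second stylistic marker='present': P(author N) = 0.25·0.5500 / (0.25·0.5500 + 0.5·0.4500) ≈ 0.3793
After a second stylistic marker='present': P(author N) = 0.25·0.3793 / (0.25·0.3793 + 0.5·0.6207) ≈ 0.2340
After a stylometric feature='present': P(author N) = 0.2·0.2340 / (0.2·0.2340 + 0.55·0.7660) ≈ 0.1000
After a second stylistic marker='present': P(author N) = 0.25·0.1000 / (0.25·0.1000 + 0.5·0.9000) ≈ 0.0526

0.053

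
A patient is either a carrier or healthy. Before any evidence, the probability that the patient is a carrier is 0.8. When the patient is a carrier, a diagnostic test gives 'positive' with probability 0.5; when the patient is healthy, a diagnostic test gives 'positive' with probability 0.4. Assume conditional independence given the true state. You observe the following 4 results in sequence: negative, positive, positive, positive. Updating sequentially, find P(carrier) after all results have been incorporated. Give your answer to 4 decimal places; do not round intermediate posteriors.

Apply Bayes' rule sequentially, carrying P(carrier) forward.
After 'negative': P(carrier) = 0.5·0.8000 / (0.5·0.8000 + 0.6·0.2000) ≈ 0.7692
After 'positive': P(carrier) = 0.5·0.7692 / (0.5·0.7692 + 0.4·0.2308) ≈ 0.8065
After 'positive': P(carrier) = 0.5·0.8065 / (0.5·0.8065 + 0.4·0.1935) ≈ 0.8389
After 'positive': P(carrier) = 0.5·0.8389 / (0.5·0.8389 + 0.4·0.1611) ≈ 0.8669

0.8669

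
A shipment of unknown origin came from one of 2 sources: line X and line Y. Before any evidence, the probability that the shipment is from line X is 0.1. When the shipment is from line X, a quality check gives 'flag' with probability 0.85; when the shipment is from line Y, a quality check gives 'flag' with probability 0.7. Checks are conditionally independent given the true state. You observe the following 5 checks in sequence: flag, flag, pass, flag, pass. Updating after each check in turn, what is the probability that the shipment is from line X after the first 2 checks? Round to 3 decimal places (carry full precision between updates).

Each posterior becomes the prior for the next update.
After 'flag': P(line X) = 0.85·0.1000 / (0.85·0.1000 + 0.7·0.9000) ≈ 0.1189
After 'flag': P(line X) = 0.85·0.1189 / (0.85·0.1189 + 0.7·0.8811) ≈ 0.1408

0.141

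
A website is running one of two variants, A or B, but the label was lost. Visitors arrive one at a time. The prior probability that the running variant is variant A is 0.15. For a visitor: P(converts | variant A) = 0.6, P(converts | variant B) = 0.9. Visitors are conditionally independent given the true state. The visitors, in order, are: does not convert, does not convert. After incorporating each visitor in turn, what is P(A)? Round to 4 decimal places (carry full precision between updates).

0.7385

After 'does not convert': P(A) = 0.4·0.1500 / (0.4·0.1500 + 0.1·0.8500) ≈ 0.4138
After 'does not convert': P(A) = 0.4·0.4138 / (0.4·0.4138 + 0.1·0.5862) ≈ 0.7385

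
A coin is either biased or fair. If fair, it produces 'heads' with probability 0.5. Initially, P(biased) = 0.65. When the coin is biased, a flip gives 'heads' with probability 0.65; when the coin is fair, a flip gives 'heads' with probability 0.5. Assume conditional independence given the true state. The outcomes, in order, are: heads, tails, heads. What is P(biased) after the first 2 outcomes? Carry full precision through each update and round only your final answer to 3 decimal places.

After 'heads': P(biased) = 0.65·0.6500 / (0.65·0.6500 + 0.5·0.3500) ≈ 0.7071
After 'tails': P(biased) = 0.35·0.7071 / (0.35·0.7071 + 0.5·0.2929) ≈ 0.6283

0.628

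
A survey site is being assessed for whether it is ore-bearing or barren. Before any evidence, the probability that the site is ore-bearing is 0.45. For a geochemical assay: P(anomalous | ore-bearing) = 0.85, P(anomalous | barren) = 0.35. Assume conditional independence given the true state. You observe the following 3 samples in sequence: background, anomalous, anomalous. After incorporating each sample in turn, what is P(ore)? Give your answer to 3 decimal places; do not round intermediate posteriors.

0.527

After 'background': P(ore) = 0.15·0.4500 / (0.15·0.4500 + 0.65·0.5500) ≈ 0.1588
After 'anomalous': P(ore) = 0.85·0.1588 / (0.85·0.1588 + 0.35·0.8412) ≈ 0.3144
After 'anomalous': P(ore) = 0.85·0.3144 / (0.85·0.3144 + 0.35·0.6856) ≈ 0.5269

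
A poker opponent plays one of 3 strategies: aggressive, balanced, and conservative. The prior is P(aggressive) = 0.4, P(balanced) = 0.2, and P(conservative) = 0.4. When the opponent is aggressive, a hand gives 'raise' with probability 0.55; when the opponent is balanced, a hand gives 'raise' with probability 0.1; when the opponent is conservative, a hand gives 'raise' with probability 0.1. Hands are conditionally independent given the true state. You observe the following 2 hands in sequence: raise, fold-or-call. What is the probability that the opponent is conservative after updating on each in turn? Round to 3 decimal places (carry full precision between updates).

Each posterior becomes the prior for the next update.
After 'raise': normaliser = 0.55·0.4000 + 0.1·0.2000 + 0.1·0.4000; P(aggressive) ≈ 0.7857, P(balanced) ≈ 0.0714, P(conservative) ≈ 0.1429
After 'fold-or-call': normaliser = 0.45·0.7857 + 0.9·0.0714 + 0.9·0.1429; P(aggressive) ≈ 0.6471, P(balanced) ≈ 0.1176, P(conservative) ≈ 0.2353

0.235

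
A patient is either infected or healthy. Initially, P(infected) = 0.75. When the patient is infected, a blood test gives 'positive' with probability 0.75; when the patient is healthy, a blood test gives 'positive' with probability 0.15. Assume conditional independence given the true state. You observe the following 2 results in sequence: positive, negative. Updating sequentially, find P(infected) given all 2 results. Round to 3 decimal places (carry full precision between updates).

After 'positive': P(infected) = 0.75·0.7500 / (0.75·0.7500 + 0.15·0.2500) ≈ 0.9375
After 'negative': P(infected) = 0.25·0.9375 / (0.25·0.9375 + 0.85·0.0625) ≈ 0.8152

0.815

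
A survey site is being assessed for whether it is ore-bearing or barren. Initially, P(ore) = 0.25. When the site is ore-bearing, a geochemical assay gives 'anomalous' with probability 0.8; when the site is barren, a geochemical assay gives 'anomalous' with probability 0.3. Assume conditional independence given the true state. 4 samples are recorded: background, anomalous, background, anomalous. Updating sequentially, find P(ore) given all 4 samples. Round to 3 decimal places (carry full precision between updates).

0.162

After 'background': P(ore) = 0.2·0.2500 / (0.2·0.2500 + 0.7·0.7500) ≈ 0.0870
After 'anomalous': P(ore) = 0.8·0.0870 / (0.8·0.0870 + 0.3·0.9130) ≈ 0.2025
After 'background': P(ore) = 0.2·0.2025 / (0.2·0.2025 + 0.7·0.7975) ≈ 0.0677
After 'anomalous': P(ore) = 0.8·0.0677 / (0.8·0.0677 + 0.3·0.9323) ≈ 0.1621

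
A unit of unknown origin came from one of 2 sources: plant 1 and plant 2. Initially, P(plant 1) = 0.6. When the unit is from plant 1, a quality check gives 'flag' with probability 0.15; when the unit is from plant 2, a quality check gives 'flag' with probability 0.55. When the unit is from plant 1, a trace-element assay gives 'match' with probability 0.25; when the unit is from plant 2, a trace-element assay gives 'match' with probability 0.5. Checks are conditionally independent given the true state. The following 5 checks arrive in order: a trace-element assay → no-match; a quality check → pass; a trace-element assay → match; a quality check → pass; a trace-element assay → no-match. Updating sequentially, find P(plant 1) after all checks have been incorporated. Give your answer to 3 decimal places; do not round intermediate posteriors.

Apply Bayes' rule sequentially, carrying P(plant 1) forward.
After a trace-element assay='no-match': P(plant 1) = 0.75·0.6000 / (0.75·0.6000 + 0.5·0.4000) ≈ 0.6923
After a quality check='pass': P(plant 1) = 0.85·0.6923 / (0.85·0.6923 + 0.45·0.3077) ≈ 0.8095
After a trace-element assay='match': P(plant 1) = 0.25·0.8095 / (0.25·0.8095 + 0.5·0.1905) ≈ 0.6800
After a quality check='pass': P(plant 1) = 0.85·0.6800 / (0.85·0.6800 + 0.45·0.3200) ≈ 0.8006
After a trace-element assay='no-match': P(plant 1) = 0.75·0.8006 / (0.75·0.8006 + 0.5·0.1994) ≈ 0.8576

0.858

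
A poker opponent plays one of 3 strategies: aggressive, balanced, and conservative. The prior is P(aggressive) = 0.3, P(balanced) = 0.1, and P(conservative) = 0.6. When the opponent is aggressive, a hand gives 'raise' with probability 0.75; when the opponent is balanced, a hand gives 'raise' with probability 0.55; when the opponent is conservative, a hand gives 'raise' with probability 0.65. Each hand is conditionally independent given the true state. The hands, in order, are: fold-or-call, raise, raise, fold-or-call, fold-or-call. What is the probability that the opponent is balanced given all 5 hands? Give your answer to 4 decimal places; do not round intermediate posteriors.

0.1695

After 'fold-or-call': normaliser = 0.25·0.3000 + 0.45·0.1000 + 0.35·0.6000; P(aggressive) ≈ 0.2273, P(balanced) ≈ 0.1364, P(conservative) ≈ 0.6364
After 'raise': normaliser = 0.75·0.2273 + 0.55·0.1364 + 0.65·0.6364; P(aggressive) ≈ 0.2586, P(balanced) ≈ 0.1138, P(conservative) ≈ 0.6276
After 'raise': normaliser = 0.75·0.2586 + 0.55·0.1138 + 0.65·0.6276; P(aggressive) ≈ 0.2919, P(balanced) ≈ 0.0942, P(conservative) ≈ 0.6139
After 'fold-or-call': normaliser = 0.25·0.2919 + 0.45·0.0942 + 0.35·0.6139; P(aggressive) ≈ 0.2210, P(balanced) ≈ 0.1283, P(conservative) ≈ 0.6507
After 'fold-or-call': normaliser = 0.25·0.2210 + 0.45·0.1283 + 0.35·0.6507; P(aggressive) ≈ 0.1621, P(balanced) ≈ 0.1695, P(conservative) ≈ 0.6684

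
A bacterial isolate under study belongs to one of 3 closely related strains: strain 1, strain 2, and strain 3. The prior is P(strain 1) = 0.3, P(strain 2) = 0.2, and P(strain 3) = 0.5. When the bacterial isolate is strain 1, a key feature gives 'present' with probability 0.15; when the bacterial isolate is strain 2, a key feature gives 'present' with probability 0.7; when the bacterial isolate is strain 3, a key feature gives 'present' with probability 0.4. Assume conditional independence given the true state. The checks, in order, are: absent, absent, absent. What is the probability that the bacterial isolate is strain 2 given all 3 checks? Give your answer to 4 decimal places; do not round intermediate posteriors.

0.0181

After 'absent': normaliser = 0.85·0.3000 + 0.3·0.2000 + 0.6·0.5000; P(strain 1) ≈ 0.4146, P(strain 2) ≈ 0.0976, P(strain 3) ≈ 0.4878
After 'absent': normaliser = 0.85·0.4146 + 0.3·0.0976 + 0.6·0.4878; P(strain 1) ≈ 0.5226, P(strain 2) ≈ 0.0434, P(strain 3) ≈ 0.4340
After 'absent': normaliser = 0.85·0.5226 + 0.3·0.0434 + 0.6·0.4340; P(strain 1) ≈ 0.6190, P(strain 2) ≈ 0.0181, P(strain 3) ≈ 0.3629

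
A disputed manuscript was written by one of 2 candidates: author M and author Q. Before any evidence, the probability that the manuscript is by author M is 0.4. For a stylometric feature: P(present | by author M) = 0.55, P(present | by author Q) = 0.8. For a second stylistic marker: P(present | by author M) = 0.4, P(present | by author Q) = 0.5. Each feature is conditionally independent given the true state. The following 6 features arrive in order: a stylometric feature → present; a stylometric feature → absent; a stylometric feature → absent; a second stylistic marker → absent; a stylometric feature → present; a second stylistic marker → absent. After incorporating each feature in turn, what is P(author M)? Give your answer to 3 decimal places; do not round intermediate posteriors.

0.697

After a stylometric feature='present': P(author M) = 0.55·0.4000 / (0.55·0.4000 + 0.8·0.6000) ≈ 0.3143
After a stylometric feature='absent': P(author M) = 0.45·0.3143 / (0.45·0.3143 + 0.2·0.6857) ≈ 0.5077
After a stylometric feature='absent': P(author M) = 0.45·0.5077 / (0.45·0.5077 + 0.2·0.4923) ≈ 0.6988
After a second stylistic marker='absent': P(author M) = 0.6·0.6988 / (0.6·0.6988 + 0.5·0.3012) ≈ 0.7358
After a stylometric feature='present': P(author M) = 0.55·0.7358 / (0.55·0.7358 + 0.8·0.2642) ≈ 0.6569
After a second stylistic marker='absent': P(author M) = 0.6·0.6569 / (0.6·0.6569 + 0.5·0.3431) ≈ 0.6967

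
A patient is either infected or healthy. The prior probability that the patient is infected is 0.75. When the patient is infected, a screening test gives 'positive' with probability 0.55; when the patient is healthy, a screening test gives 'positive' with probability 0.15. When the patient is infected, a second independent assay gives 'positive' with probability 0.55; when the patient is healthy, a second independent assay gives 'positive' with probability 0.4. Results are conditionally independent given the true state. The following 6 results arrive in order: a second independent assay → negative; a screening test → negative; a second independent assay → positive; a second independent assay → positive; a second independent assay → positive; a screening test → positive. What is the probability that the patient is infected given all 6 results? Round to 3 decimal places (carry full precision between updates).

After a second independent assay='negative': P(infected) = 0.45·0.7500 / (0.45·0.7500 + 0.6·0.2500) ≈ 0.6923
After a screening test='negative': P(infected) = 0.45·0.6923 / (0.45·0.6923 + 0.85·0.3077) ≈ 0.5436
After a second independent assay='positive': P(infected) = 0.55·0.5436 / (0.55·0.5436 + 0.4·0.4564) ≈ 0.6209
After a second independent assay='positive': P(infected) = 0.55·0.6209 / (0.55·0.6209 + 0.4·0.3791) ≈ 0.6925
After a second independent assay='positive': P(infected) = 0.55·0.6925 / (0.55·0.6925 + 0.4·0.3075) ≈ 0.7559
After a screening test='positive': P(infected) = 0.55·0.7559 / (0.55·0.7559 + 0.15·0.2441) ≈ 0.9191

0.919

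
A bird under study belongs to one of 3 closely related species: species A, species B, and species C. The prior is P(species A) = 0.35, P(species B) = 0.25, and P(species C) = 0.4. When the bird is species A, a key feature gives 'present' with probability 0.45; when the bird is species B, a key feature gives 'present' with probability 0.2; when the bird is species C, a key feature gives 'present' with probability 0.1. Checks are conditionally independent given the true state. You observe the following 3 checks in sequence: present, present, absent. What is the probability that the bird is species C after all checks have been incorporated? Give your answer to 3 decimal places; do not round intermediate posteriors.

Each posterior becomes the prior for the next update.
After 'present': normaliser = 0.45·0.3500 + 0.2·0.2500 + 0.1·0.4000; P(species A) ≈ 0.6364, P(species B) ≈ 0.2020, P(species C) ≈ 0.1616
After 'present': normaliser = 0.45·0.6364 + 0.2·0.2020 + 0.1·0.1616; P(species A) ≈ 0.8351, P(species B) ≈ 0.1178, P(species C) ≈ 0.0471
After 'absent': normaliser = 0.55·0.8351 + 0.8·0.1178 + 0.9·0.0471; P(species A) ≈ 0.7707, P(species B) ≈ 0.1582, P(species C) ≈ 0.0712

0.071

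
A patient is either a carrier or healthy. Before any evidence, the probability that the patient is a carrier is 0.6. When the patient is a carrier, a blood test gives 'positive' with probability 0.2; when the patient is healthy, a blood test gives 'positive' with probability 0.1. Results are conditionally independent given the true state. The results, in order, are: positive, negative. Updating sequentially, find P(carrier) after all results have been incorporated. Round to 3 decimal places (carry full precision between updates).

0.727

Each posterior becomes the prior for the next update.
After 'positive': P(carrier) = 0.2·0.6000 / (0.2·0.6000 + 0.1·0.4000) ≈ 0.7500
After 'negative': P(carrier) = 0.8·0.7500 / (0.8·0.7500 + 0.9·0.2500) ≈ 0.7273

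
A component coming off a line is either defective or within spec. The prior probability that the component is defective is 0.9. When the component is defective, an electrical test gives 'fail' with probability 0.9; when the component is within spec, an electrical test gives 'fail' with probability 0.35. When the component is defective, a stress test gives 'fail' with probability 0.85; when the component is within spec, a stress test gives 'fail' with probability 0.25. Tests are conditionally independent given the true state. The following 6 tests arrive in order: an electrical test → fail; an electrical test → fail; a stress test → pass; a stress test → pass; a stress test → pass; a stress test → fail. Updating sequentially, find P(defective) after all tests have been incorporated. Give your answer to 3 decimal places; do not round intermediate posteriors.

0.618

After an electrical test='fail': P(defective) = 0.9·0.9000 / (0.9·0.9000 + 0.35·0.1000) ≈ 0.9586
After an electrical test='fail': P(defective) = 0.9·0.9586 / (0.9·0.9586 + 0.35·0.0414) ≈ 0.9835
After a stress test='pass': P(defective) = 0.15·0.9835 / (0.15·0.9835 + 0.75·0.0165) ≈ 0.9225
After a stress test='pass': P(defective) = 0.15·0.9225 / (0.15·0.9225 + 0.75·0.0775) ≈ 0.7042
After a stress test='pass': P(defective) = 0.15·0.7042 / (0.15·0.7042 + 0.75·0.2958) ≈ 0.3225
After a stress test='fail': P(defective) = 0.85·0.3225 / (0.85·0.3225 + 0.25·0.6775) ≈ 0.6181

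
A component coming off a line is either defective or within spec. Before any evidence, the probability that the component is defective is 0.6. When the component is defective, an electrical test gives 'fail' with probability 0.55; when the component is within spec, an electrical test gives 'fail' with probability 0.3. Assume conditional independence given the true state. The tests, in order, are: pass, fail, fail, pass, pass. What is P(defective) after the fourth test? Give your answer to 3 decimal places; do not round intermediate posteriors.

After 'pass': P(defective) = 0.45·0.6000 / (0.45·0.6000 + 0.7·0.4000) ≈ 0.4909
After 'fail': P(defective) = 0.55·0.4909 / (0.55·0.4909 + 0.3·0.5091) ≈ 0.6387
After 'fail': P(defective) = 0.55·0.6387 / (0.55·0.6387 + 0.3·0.3613) ≈ 0.7642
After 'pass': P(defective) = 0.45·0.7642 / (0.45·0.7642 + 0.7·0.2358) ≈ 0.6757

0.676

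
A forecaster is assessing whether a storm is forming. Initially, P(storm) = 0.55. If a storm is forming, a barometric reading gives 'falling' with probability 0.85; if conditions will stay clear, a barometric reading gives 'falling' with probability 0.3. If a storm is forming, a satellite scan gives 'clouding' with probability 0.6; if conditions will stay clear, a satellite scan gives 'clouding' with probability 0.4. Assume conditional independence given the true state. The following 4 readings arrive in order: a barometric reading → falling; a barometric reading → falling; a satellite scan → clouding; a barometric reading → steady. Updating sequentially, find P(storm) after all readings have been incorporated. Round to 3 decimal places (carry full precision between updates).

Each posterior becomes the prior for the next update.
After a barometric reading='falling': P(storm) = 0.85·0.5500 / (0.85·0.5500 + 0.3·0.4500) ≈ 0.7759
After a barometric reading='falling': P(storm) = 0.85·0.7759 / (0.85·0.7759 + 0.3·0.2241) ≈ 0.9075
After a satellite scan='clouding': P(storm) = 0.6·0.9075 / (0.6·0.9075 + 0.4·0.0925) ≈ 0.9364
After a barometric reading='steady': P(storm) = 0.15·0.9364 / (0.15·0.9364 + 0.7·0.0636) ≈ 0.7593

0.759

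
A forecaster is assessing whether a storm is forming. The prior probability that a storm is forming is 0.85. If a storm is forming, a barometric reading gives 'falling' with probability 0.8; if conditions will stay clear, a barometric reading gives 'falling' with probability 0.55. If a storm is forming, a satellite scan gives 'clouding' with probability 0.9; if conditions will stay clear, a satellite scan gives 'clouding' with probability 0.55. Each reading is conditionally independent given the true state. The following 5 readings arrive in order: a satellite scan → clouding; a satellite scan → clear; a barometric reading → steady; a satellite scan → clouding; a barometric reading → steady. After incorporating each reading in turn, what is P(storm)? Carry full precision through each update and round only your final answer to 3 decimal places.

After a satellite scan='clouding': P(storm) = 0.9·0.8500 / (0.9·0.8500 + 0.55·0.1500) ≈ 0.9027
After a satellite scan='clear': P(storm) = 0.1·0.9027 / (0.1·0.9027 + 0.45·0.0973) ≈ 0.6733
After a barometric reading='steady': P(storm) = 0.2·0.6733 / (0.2·0.6733 + 0.45·0.3267) ≈ 0.4780
After a satellite scan='clouding': P(storm) = 0.9·0.4780 / (0.9·0.4780 + 0.55·0.5220) ≈ 0.5998
After a barometric reading='steady': P(storm) = 0.2·0.5998 / (0.2·0.5998 + 0.45·0.4002) ≈ 0.3998

0.400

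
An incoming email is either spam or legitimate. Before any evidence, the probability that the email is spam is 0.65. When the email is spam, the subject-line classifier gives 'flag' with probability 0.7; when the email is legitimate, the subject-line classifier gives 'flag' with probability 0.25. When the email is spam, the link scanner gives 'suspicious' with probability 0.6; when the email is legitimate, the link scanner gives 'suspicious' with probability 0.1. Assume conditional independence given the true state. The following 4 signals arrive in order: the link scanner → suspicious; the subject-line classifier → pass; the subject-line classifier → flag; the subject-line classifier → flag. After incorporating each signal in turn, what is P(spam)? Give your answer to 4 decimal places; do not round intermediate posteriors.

0.9722

After the link scanner='suspicious': P(spam) = 0.6·0.6500 / (0.6·0.6500 + 0.1·0.3500) ≈ 0.9176
After the subject-line classifier='pass': P(spam) = 0.3·0.9176 / (0.3·0.9176 + 0.75·0.0824) ≈ 0.8168
After the subject-line classifier='flag': P(spam) = 0.7·0.8168 / (0.7·0.8168 + 0.25·0.1832) ≈ 0.9258
After the subject-line classifier='flag': P(spam) = 0.7·0.9258 / (0.7·0.9258 + 0.25·0.0742) ≈ 0.9722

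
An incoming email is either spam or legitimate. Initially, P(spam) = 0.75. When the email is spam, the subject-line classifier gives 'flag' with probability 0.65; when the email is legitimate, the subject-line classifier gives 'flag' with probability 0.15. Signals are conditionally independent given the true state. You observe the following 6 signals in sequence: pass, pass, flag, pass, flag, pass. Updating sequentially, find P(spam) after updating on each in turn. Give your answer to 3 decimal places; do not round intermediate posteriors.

0.618

Apply Bayes' rule sequentially, carrying P(spam) forward.
After 'pass': P(spam) = 0.35·0.7500 / (0.35·0.7500 + 0.85·0.2500) ≈ 0.5526
After 'pass': P(spam) = 0.35·0.5526 / (0.35·0.5526 + 0.85·0.4474) ≈ 0.3372
After 'flag': P(spam) = 0.65·0.3372 / (0.65·0.3372 + 0.15·0.6628) ≈ 0.6879
After 'pass': P(spam) = 0.35·0.6879 / (0.35·0.6879 + 0.85·0.3121) ≈ 0.4758
After 'flag': P(spam) = 0.65·0.4758 / (0.65·0.4758 + 0.15·0.5242) ≈ 0.7973
After 'pass': P(spam) = 0.35·0.7973 / (0.35·0.7973 + 0.85·0.2027) ≈ 0.6182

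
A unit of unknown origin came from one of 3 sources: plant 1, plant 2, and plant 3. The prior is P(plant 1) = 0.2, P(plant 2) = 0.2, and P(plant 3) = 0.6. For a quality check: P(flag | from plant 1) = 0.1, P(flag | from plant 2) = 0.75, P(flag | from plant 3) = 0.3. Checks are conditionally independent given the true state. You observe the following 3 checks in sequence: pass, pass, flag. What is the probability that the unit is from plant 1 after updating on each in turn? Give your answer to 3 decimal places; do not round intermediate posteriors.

Each posterior becomes the prior for the next update.
After 'pass': normaliser = 0.9·0.2000 + 0.25·0.2000 + 0.7·0.6000; P(plant 1) ≈ 0.2769, P(plant 2) ≈ 0.0769, P(plant 3) ≈ 0.6462
After 'pass': normaliser = 0.9·0.2769 + 0.25·0.0769 + 0.7·0.6462; P(plant 1) ≈ 0.3458, P(plant 2) ≈ 0.0267, P(plant 3) ≈ 0.6275
After 'flag': normaliser = 0.1·0.3458 + 0.75·0.0267 + 0.3·0.6275; P(plant 1) ≈ 0.1424, P(plant 2) ≈ 0.0824, P(plant 3) ≈ 0.7752

0.142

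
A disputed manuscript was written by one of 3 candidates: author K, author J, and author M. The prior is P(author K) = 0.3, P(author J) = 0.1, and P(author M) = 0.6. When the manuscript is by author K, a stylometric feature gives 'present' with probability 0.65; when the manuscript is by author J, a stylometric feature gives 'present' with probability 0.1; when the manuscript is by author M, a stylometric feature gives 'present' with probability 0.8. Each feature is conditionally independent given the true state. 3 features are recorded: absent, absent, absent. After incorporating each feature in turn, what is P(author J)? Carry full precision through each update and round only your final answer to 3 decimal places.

Apply Bayes' rule sequentially, carrying P(author J) forward.
After 'absent': normaliser = 0.35·0.3000 + 0.9·0.1000 + 0.2·0.6000; P(author K) ≈ 0.3333, P(author J) ≈ 0.2857, P(author M) ≈ 0.3810
After 'absent': normaliser = 0.35·0.3333 + 0.9·0.2857 + 0.2·0.3810; P(author K) ≈ 0.2593, P(author J) ≈ 0.5714, P(author M) ≈ 0.1693
After 'absent': normaliser = 0.35·0.2593 + 0.9·0.5714 + 0.2·0.1693; P(author K) ≈ 0.1420, P(author J) ≈ 0.8050, P(author M) ≈ 0.0530

0.805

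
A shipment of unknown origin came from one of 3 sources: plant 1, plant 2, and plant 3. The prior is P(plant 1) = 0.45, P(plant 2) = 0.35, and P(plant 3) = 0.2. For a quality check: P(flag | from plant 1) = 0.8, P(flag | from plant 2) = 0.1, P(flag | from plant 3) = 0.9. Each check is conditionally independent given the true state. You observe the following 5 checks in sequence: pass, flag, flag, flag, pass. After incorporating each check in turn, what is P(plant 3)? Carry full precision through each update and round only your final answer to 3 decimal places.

0.133

After 'pass': normaliser = 0.2·0.4500 + 0.9·0.3500 + 0.1·0.2000; P(plant 1) ≈ 0.2118, P(plant 2) ≈ 0.7412, P(plant 3) ≈ 0.0471
After 'flag': normaliser = 0.8·0.2118 + 0.1·0.7412 + 0.9·0.0471; P(plant 1) ≈ 0.5926, P(plant 2) ≈ 0.2593, P(plant 3) ≈ 0.1481
After 'flag': normaliser = 0.8·0.5926 + 0.1·0.2593 + 0.9·0.1481; P(plant 1) ≈ 0.7485, P(plant 2) ≈ 0.0409, P(plant 3) ≈ 0.2105
After 'flag': normaliser = 0.8·0.7485 + 0.1·0.0409 + 0.9·0.2105; P(plant 1) ≈ 0.7557, P(plant 2) ≈ 0.0052, P(plant 3) ≈ 0.2391
After 'pass': normaliser = 0.2·0.7557 + 0.9·0.0052 + 0.1·0.2391; P(plant 1) ≈ 0.8411, P(plant 2) ≈ 0.0259, P(plant 3) ≈ 0.1331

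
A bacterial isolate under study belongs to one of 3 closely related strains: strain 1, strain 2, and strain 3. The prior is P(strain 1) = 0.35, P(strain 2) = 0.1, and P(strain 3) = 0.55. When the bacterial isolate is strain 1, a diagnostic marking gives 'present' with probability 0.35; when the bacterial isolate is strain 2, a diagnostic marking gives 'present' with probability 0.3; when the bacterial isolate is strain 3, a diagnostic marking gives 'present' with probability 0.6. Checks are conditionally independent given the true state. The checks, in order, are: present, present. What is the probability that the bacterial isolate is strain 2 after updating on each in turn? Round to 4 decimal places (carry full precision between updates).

0.0360

After 'present': normaliser = 0.35·0.3500 + 0.3·0.1000 + 0.6·0.5500; P(strain 1) ≈ 0.2539, P(strain 2) ≈ 0.0622, P(strain 3) ≈ 0.6839
After 'present': normaliser = 0.35·0.2539 + 0.3·0.0622 + 0.6·0.6839; P(strain 1) ≈ 0.1716, P(strain 2) ≈ 0.0360, P(strain 3) ≈ 0.7924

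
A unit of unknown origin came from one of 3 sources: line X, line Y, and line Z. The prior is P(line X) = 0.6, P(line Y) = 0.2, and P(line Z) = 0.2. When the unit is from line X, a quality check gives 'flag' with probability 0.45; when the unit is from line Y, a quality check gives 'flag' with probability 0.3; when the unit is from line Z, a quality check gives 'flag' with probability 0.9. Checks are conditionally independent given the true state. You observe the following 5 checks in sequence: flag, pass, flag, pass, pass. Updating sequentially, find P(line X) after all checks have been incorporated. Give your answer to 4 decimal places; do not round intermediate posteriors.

0.7614

Apply Bayes' rule sequentially, carrying P(line X) forward.
After 'flag': normaliser = 0.45·0.6000 + 0.3·0.2000 + 0.9·0.2000; P(line X) ≈ 0.5294, P(line Y) ≈ 0.1176, P(line Z) ≈ 0.3529
After 'pass': normaliser = 0.55·0.5294 + 0.7·0.1176 + 0.1·0.3529; P(line X) ≈ 0.7122, P(line Y) ≈ 0.2014, P(line Z) ≈ 0.0863
After 'flag': normaliser = 0.45·0.7122 + 0.3·0.2014 + 0.9·0.0863; P(line X) ≈ 0.6988, P(line Y) ≈ 0.1318, P(line Z) ≈ 0.1694
After 'pass': normaliser = 0.55·0.6988 + 0.7·0.1318 + 0.1·0.1694; P(line X) ≈ 0.7788, P(line Y) ≈ 0.1869, P(line Z) ≈ 0.0343
After 'pass': normaliser = 0.55·0.7788 + 0.7·0.1869 + 0.1·0.0343; P(line X) ≈ 0.7614, P(line Y) ≈ 0.2325, P(line Z) ≈ 0.0061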